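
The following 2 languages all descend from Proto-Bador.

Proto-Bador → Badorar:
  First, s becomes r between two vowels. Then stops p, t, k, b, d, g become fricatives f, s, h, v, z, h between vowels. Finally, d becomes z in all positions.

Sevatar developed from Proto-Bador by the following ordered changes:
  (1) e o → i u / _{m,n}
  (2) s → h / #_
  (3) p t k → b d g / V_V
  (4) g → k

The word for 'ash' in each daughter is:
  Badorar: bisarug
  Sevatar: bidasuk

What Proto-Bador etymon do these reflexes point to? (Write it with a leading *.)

*bitasug

Position 7: Badorar has g, Sevatar has k. Badorar preserves g here (none of its changes turn any other segment into g), so the proto-segment is *g.
Position 3: Badorar has s, Sevatar has d. Taking the neighbouring segments as reconstructed: Badorar s can only go back to *t; Sevatar d could go back to *t or *d — the one source consistent with every daughter is *t.
Position 5: Badorar has r, Sevatar has s. Sevatar preserves s here (none of its changes turn any other segment into s), so the proto-segment is *s.
The remaining positions agree across the daughters. Check the candidate against every language:
Badorar: *bitasug > bitarug > bisarug  (by rhotacism, intervocalic lenition)
Sevatar: *bitasug > bidasug > bidasuk  (by intervocalic voicing, unconditioned shift)
*bitasug is the unique common source.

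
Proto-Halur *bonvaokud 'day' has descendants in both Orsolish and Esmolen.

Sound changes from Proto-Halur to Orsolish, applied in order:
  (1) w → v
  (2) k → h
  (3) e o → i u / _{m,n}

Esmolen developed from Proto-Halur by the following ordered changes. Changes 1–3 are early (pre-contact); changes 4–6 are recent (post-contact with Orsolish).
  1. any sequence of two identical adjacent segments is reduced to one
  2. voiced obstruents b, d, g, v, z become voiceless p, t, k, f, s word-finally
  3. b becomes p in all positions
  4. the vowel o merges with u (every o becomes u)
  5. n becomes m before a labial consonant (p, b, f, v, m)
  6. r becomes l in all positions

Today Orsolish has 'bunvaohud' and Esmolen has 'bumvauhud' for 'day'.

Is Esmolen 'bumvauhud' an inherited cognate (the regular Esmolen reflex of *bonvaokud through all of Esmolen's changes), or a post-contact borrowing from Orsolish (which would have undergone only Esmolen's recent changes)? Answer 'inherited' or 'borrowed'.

If inherited, *bonvaokud would pass through all of Esmolen's changes:
Esmolen: *bonvaokud > bonvaokut > ponvaokut > punvaukut > pumvaukut  (by final devoicing, unconditioned shift, vowel merger, nasal place assimilation)
If borrowed from Orsolish 'bunvaohud' after the early changes, it would undergo only the recent ones:
  rule 4 (vowel merger): bunvaohud → bunvauhud
  rule 5 (nasal place assimilation): bunvauhud → bumvauhud
  rule 6 (unconditioned shift): no change (bumvauhud)
  ⇒ as a loan: bumvauhud
Esmolen 'bumvauhud' matches the loan outcome 'bumvauhud', not the inherited 'pumvaukut' — it skipped the early Esmolen changes, so it was borrowed from Orsolish.

borrowed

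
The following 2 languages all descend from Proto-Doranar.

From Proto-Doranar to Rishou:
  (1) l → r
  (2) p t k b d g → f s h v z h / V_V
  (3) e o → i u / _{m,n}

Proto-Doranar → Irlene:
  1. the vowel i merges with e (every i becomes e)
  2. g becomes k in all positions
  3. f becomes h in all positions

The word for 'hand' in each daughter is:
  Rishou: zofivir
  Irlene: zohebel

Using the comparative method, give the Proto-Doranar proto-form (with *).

*zofibil

Position 4: Rishou has i, Irlene has e. Taking the neighbouring segments as reconstructed: Rishou i can only go back to *i; Irlene e could go back to *e or *i — the one source consistent with every daughter is *i.
Position 3: Rishou has f, Irlene has h. Taking the neighbouring segments as reconstructed: Rishou f could go back to *p or *f; Irlene h could go back to *f or *h — the one source consistent with every daughter is *f.
This points to *zofibil. Verify forward in each daughter:
Rishou: *zofibil > zofibir > zofivir  (by unconditioned shift, intervocalic lenition)
Irlene: *zofibil > zofebel > zohebel  (by vowel merger, unconditioned shift)
No other proto-form is consistent with every reflex, so the reconstruction is *zofibil.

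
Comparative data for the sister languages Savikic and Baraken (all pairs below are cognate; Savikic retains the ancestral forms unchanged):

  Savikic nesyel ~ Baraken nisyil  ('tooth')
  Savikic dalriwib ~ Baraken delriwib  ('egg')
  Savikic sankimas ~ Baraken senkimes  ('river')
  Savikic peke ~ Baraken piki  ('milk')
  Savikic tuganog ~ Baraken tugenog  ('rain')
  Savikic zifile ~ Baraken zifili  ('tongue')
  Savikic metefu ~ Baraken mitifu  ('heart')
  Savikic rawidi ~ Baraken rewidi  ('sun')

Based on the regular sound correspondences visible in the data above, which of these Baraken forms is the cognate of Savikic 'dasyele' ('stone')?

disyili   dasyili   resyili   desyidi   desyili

desyili

dalriwib ~ delriwib, sankimas ~ senkimes — Savikic a corresponds to Baraken e after a consonant, before a consonant other than r, m, n, p, b, f, v.
nesyel ~ nisyil, peke ~ piki — Savikic e corresponds to Baraken i after a consonant, before a consonant other than r, m, n, p, b, f, v.
peke ~ piki, zifile ~ zifili — Savikic e corresponds to Baraken i word-finally.
Applying these to Savikic 'dasyele':
  dasyele → desyele   (a→e after a consonant, before a consonant other than r, m, n, p, b, f, v)
  desyele → desyile   (e→i after a consonant, before a consonant other than r, m, n, p, b, f, v)
  desyile → desyili   (e→i word-finally)
So the Baraken cognate is 'desyili'.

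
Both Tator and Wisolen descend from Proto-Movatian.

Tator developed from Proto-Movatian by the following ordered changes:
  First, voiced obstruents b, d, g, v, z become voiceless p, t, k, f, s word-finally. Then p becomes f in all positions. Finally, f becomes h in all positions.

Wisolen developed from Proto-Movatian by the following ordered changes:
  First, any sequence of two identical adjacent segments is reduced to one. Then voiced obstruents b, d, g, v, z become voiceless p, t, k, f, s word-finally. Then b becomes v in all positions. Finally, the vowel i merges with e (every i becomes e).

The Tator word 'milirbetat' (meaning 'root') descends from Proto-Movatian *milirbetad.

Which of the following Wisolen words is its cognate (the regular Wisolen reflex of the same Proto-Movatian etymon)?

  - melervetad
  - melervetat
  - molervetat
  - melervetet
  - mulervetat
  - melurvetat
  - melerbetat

Wisolen: *milirbetad
  milirbetad (rule 1 does not apply)
  milirbetad → milirbetat   [final devoicing]
  milirbetat → milirvetat   [unconditioned shift]
  milirvetat → melervetat   [vowel merger]
  giving Wisolen melervetat.
Only 'melervetat' matches the regular Wisolen development of *milirbetad.

melervetat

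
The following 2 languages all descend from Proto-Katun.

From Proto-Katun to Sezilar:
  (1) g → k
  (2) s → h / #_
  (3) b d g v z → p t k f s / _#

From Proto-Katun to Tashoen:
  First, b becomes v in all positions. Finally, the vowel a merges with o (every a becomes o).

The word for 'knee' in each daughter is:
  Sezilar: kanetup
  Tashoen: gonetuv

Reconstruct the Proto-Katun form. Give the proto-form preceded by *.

Position 2: Sezilar has a, Tashoen has o. Sezilar preserves a here (none of its changes turn any other segment into a), so the proto-segment is *a.
Position 1: Sezilar has k, Tashoen has g. Tashoen preserves g here (none of its changes turn any other segment into g), so the proto-segment is *g.
Continuing position by position gives *ganetub; check it forward:
Sezilar: *ganetub
  ganetub → kanetub   [unconditioned shift]
  kanetub (rule 2 does not apply)
  kanetub → kanetup   [final devoicing]
  giving Sezilar kanetup.
Tashoen: start from *ganetub.
  rule 1 (unconditioned shift): ganetub → ganetuv
  rule 2 (vowel merger): ganetuv → gonetuv
  ⇒ Tashoen gonetuv
No other proto-form is consistent with every reflex, so the reconstruction is *ganetub.

*ganetub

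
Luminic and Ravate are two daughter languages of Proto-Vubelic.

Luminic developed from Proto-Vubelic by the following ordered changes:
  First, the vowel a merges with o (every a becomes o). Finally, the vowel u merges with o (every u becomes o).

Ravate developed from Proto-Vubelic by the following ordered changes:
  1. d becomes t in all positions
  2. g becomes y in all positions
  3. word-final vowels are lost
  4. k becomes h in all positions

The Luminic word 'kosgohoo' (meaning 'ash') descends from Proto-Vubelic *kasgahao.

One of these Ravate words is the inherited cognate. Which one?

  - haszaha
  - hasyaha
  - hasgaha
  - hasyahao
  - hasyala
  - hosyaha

hasyaha

Ravate: *kasgahao
  kasgahao (rule 1 does not apply)
  kasgahao → kasyahao   [unconditioned shift]
  kasyahao → kasyaha   [apocope]
  kasyaha → hasyaha   [unconditioned shift]
  giving Ravate hasyaha.
Only 'hasyaha' matches the regular Ravate development of *kasgahao.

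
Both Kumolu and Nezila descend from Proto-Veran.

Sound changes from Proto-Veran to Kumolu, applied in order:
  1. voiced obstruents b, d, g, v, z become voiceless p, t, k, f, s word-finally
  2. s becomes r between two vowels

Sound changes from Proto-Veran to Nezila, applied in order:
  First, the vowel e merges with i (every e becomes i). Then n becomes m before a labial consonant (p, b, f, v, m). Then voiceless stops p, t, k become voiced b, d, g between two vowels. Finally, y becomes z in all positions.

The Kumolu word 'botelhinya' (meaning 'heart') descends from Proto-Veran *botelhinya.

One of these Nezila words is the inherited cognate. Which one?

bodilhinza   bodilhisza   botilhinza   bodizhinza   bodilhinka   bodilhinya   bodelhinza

bodilhinza

Nezila: *botelhinya
  botelhinya → botilhinya   [vowel merger]
  botilhinya (rule 2 does not apply)
  botilhinya → bodilhinya   [intervocalic voicing]
  bodilhinya → bodilhinza   [unconditioned shift]
  giving Nezila bodilhinza.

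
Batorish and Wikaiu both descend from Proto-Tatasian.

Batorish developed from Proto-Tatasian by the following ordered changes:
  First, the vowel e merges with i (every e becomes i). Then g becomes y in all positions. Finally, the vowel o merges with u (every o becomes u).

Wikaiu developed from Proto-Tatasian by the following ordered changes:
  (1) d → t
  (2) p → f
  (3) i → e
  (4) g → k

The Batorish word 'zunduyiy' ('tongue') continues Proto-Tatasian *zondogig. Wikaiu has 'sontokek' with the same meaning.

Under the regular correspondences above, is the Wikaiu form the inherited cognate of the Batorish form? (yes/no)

no

Derive the expected Wikaiu reflex of *zondogig:
Wikaiu: start from *zondogig.
  rule 1 (unconditioned shift): zondogig → zontogig
  rule 2: no change — zontogig
  rule 3 (vowel merger): zontogig → zontogeg
  rule 4 (unconditioned shift): zontogeg → zontokek
  ⇒ Wikaiu zontokek
The regular Wikaiu reflex would be 'zontokek', but the attested form is 'sontokek'. The correspondence is irregular, so they are not cognates (the Wikaiu form has a different source).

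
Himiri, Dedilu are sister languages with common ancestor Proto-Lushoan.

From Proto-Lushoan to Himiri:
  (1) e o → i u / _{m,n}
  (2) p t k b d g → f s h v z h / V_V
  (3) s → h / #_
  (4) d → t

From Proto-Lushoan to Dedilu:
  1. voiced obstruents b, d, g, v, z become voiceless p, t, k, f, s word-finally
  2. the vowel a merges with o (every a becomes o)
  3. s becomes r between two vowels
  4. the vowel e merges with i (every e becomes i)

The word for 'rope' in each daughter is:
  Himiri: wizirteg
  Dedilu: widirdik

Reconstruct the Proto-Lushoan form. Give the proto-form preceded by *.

Position 3: Himiri has z, Dedilu has d. Dedilu preserves d here (none of its changes turn any other segment into d), so the proto-segment is *d.
Position 7: Himiri has e, Dedilu has i. Himiri preserves e here (none of its changes turn any other segment into e), so the proto-segment is *e.
Position 8: Himiri has g, Dedilu has k. Himiri preserves g here (none of its changes turn any other segment into g), so the proto-segment is *g.
Continuing position by position gives *widirdeg; check it forward:
Himiri: *widirdeg
  widirdeg (rule 1 does not apply)
  widirdeg → wizirdeg   [intervocalic lenition]
  wizirdeg (rule 3 does not apply)
  wizirdeg → wizirteg   [unconditioned shift]
  giving Himiri wizirteg.
Dedilu: start from *widirdeg.
  rule 1 (final devoicing): widirdeg → widirdek
  rule 2: no change — widirdek
  rule 3: no change — widirdek
  rule 4 (vowel merger): widirdek → widirdik
  ⇒ Dedilu widirdik
No other proto-form is consistent with every reflex, so the reconstruction is *widirdeg.

*widirdeg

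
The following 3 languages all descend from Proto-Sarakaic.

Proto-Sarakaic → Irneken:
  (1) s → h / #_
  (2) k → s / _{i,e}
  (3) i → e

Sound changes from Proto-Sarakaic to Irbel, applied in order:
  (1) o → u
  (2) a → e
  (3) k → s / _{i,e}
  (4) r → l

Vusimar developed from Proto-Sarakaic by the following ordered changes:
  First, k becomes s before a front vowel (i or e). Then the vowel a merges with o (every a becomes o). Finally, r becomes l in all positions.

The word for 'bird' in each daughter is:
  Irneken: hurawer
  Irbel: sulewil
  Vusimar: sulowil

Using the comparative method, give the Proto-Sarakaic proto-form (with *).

*surawir

Position 7: Irneken has r, Irbel has l, Vusimar has l. Irneken preserves r here (none of its changes turn any other segment into r), so the proto-segment is *r.
Position 6: Irneken has e, Irbel has i, Vusimar has i. Irbel preserves i here (none of its changes turn any other segment into i), so the proto-segment is *i.
Continuing position by position gives *surawir; check it forward:
Irneken: start from *surawir.
  rule 1 (debuccalisation): surawir → hurawir
  rule 2: no change — hurawir
  rule 3 (vowel merger): hurawir → hurawer
  ⇒ Irneken hurawer
Irbel: *surawir
  surawir (rule 1 does not apply)
  surawir → surewir   [vowel merger]
  surewir (rule 3 does not apply)
  surewir → sulewil   [unconditioned shift]
  giving Irbel sulewil.
Vusimar: *surawir > surowir > sulowil  (by vowel merger, unconditioned shift)
Only *surawir yields all of Irneken hurawer, Irbel sulewil, Vusimar sulowil.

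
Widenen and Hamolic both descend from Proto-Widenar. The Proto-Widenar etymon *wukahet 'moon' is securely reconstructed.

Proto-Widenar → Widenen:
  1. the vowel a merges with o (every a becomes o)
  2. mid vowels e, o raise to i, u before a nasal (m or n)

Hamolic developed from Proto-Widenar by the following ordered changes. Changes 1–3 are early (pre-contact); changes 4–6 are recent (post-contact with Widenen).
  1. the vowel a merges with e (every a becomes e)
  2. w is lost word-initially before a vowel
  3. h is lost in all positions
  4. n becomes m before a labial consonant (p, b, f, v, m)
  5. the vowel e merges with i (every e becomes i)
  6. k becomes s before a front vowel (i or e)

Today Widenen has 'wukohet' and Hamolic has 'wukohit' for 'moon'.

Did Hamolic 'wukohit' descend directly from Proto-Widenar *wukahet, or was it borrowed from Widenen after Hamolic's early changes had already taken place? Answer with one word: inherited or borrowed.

If inherited, *wukahet would pass through all of Hamolic's changes:
Hamolic: *wukahet
  wukahet → wukehet   [vowel merger]
  wukehet → ukehet   [glide loss]
  ukehet → ukeet   [h-loss]
  ukeet (rule 4 does not apply)
  ukeet → ukiit   [vowel merger]
  ukiit → usiit   [palatalisation]
  giving Hamolic usiit.
If borrowed from Widenen 'wukohet' after the early changes, it would undergo only the recent ones:
  rule 4 (nasal place assimilation): no change (wukohet)
  rule 5 (vowel merger): wukohet → wukohit
  rule 6 (palatalisation): no change (wukohit)
  ⇒ as a loan: wukohit
Hamolic 'wukohit' matches the loan outcome 'wukohit', not the inherited 'usiit' — it skipped the early Hamolic changes, so it was borrowed from Widenen.

borrowed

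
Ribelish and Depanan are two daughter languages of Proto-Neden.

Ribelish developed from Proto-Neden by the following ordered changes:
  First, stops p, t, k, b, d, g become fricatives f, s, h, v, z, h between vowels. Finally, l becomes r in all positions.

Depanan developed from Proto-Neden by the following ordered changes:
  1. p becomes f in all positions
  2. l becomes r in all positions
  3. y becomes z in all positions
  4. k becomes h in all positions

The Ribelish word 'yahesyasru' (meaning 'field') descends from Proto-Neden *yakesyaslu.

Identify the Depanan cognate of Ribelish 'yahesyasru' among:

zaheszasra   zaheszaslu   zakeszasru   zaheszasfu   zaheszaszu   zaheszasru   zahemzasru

zaheszasru

Depanan: start from *yakesyaslu.
  rule 1: no change — yakesyaslu
  rule 2 (unconditioned shift): yakesyaslu → yakesyasru
  rule 3 (unconditioned shift): yakesyasru → zakeszasru
  rule 4 (unconditioned shift): zakeszasru → zaheszasru
  ⇒ Depanan zaheszasru
Among the options, 'zaheszasru' alone shows every Depanan change applied in order.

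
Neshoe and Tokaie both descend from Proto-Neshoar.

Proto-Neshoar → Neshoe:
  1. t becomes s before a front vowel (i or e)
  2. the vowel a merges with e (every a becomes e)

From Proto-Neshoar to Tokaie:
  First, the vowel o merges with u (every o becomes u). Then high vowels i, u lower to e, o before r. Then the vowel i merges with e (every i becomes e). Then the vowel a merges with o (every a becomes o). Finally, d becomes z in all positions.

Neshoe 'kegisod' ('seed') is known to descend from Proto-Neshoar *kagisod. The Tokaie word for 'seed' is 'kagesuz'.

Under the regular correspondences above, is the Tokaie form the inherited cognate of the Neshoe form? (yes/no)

no

Derive the expected Tokaie reflex of *kagisod:
Tokaie: *kagisod
  kagisod → kagisud   [vowel merger]
  kagisud (rule 2 does not apply)
  kagisud → kagesud   [vowel merger]
  kagesud → kogesud   [vowel merger]
  kogesud → kogesuz   [unconditioned shift]
  giving Tokaie kogesuz.
The regular Tokaie reflex would be 'kogesuz', but the attested form is 'kagesuz'. The correspondence is irregular, so they are not cognates (the Tokaie form has a different source).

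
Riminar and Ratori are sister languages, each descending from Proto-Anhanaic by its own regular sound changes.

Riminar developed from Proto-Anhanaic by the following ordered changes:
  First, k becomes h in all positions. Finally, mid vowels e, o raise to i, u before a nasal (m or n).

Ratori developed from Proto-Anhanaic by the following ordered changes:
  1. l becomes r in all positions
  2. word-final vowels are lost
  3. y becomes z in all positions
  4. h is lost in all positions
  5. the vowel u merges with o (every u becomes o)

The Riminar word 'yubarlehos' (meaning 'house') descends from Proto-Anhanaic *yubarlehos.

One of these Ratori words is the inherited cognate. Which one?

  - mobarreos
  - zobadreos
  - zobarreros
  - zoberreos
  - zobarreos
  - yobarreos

zobarreos

Ratori: *yubarlehos > yubarrehos > zubarrehos > zubarreos > zobarreos  (by unconditioned shift, unconditioned shift, h-loss, vowel merger)
The other candidates each miss or misapply at least one Ratori change.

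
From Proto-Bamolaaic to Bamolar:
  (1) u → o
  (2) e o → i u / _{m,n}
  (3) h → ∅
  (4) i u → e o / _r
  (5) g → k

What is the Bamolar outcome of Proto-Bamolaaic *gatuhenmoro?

katoinmoro

Bamolar: *gatuhenmoro > gatohenmoro > gatohinmoro > gatoinmoro > katoinmoro  (by vowel merger, pre-nasal raising, h-loss, unconditioned shift)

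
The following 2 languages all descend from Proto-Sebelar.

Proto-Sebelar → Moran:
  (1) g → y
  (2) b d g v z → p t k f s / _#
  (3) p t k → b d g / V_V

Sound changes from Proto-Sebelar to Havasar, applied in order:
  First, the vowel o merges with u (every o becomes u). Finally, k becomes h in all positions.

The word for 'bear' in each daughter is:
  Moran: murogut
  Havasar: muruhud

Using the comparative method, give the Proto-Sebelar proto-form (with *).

*murokud

Position 4: Moran has o, Havasar has u. Moran preserves o here (none of its changes turn any other segment into o), so the proto-segment is *o.
Position 5: Moran has g, Havasar has h. In Moran, g can only continue *k, so the proto-segment is *k.
This points to *murokud. Verify forward in each daughter:
Moran: start from *murokud.
  rule 1: no change — murokud
  rule 2 (final devoicing): murokud → murokut
  rule 3 (intervocalic voicing): murokut → murogut
  ⇒ Moran murogut
Havasar: start from *murokud.
  rule 1 (vowel merger): murokud → murukud
  rule 2 (unconditioned shift): murukud → muruhud
  ⇒ Havasar muruhud
*murokud is the unique common source.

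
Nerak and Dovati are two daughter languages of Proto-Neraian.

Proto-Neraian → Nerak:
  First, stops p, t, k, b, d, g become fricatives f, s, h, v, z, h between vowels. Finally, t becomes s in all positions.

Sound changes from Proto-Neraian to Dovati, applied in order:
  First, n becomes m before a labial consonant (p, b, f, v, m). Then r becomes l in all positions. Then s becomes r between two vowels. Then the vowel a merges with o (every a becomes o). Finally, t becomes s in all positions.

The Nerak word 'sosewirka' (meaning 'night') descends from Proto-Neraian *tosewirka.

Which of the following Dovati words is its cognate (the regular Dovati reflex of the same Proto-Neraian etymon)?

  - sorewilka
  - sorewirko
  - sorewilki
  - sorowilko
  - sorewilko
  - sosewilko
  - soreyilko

Dovati: *tosewirka > tosewilka > torewilka > torewilko > sorewilko  (by unconditioned shift, rhotacism, vowel merger, unconditioned shift)
Among the options, 'sorewilko' alone shows every Dovati change applied in order.

sorewilko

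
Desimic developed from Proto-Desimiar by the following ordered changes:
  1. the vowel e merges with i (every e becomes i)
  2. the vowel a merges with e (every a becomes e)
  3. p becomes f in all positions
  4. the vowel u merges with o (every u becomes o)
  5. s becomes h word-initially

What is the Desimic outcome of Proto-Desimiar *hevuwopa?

hivowofe

Desimic: *hevuwopa > hivuwopa > hivuwope > hivuwofe > hivowofe  (by vowel merger, vowel merger, unconditioned shift, vowel merger)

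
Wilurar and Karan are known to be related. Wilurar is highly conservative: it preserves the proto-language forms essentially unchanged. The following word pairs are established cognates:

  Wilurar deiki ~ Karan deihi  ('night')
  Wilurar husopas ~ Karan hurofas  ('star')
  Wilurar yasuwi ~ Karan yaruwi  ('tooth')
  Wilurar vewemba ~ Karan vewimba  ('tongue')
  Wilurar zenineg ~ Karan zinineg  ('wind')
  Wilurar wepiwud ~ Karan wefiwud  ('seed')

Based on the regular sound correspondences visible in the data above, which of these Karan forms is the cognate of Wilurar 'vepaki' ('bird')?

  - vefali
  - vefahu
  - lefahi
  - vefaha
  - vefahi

husopas ~ hurofas — Wilurar p corresponds to Karan f between vowels (before a back vowel).
deiki ~ deihi — Wilurar k corresponds to Karan h between vowels (before a front vowel).
Applying these to Wilurar 'vepaki':
  vepaki → vefaki   (p→f between vowels (before a back vowel))
  vefaki → vefahi   (k→h between vowels (before a front vowel))
So the Karan cognate is 'vefahi'.

vefahi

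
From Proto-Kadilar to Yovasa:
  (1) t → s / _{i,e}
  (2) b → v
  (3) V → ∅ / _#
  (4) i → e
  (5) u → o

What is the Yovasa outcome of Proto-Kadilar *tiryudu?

Yovasa: *tiryudu
  tiryudu → siryudu   [palatalisation]
  siryudu (rule 2 does not apply)
  siryudu → siryud   [apocope]
  siryud → seryud   [vowel merger]
  seryud → seryod   [vowel merger]
  giving Yovasa seryod.

seryod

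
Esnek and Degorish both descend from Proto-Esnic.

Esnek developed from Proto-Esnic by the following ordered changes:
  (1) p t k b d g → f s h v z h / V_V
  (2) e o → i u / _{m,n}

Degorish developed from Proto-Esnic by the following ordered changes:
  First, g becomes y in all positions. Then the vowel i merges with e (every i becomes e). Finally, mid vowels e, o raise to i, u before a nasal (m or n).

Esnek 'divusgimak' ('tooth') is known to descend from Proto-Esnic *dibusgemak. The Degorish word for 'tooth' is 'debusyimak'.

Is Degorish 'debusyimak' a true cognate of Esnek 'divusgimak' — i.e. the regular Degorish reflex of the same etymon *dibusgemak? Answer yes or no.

yes

Derive the expected Degorish reflex of *dibusgemak:
Degorish: *dibusgemak > dibusyemak > debusyemak > debusyimak  (by unconditioned shift, vowel merger, pre-nasal raising)
Degorish 'debusyimak' matches the regular reflex exactly, so the pair is cognate.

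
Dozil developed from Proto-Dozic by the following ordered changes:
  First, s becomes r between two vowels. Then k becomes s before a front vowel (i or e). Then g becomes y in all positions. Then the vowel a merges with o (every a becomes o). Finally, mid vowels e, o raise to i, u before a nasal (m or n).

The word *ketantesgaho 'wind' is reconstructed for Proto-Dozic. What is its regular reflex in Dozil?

Dozil: start from *ketantesgaho.
  rule 1: no change — ketantesgaho
  rule 2 (palatalisation): ketantesgaho → setantesgaho
  rule 3 (unconditioned shift): setantesgaho → setantesyaho
  rule 4 (vowel merger): setantesyaho → setontesyoho
  rule 5 (pre-nasal raising): setontesyoho → setuntesyoho
  ⇒ Dozil setuntesyoho

setuntesyoho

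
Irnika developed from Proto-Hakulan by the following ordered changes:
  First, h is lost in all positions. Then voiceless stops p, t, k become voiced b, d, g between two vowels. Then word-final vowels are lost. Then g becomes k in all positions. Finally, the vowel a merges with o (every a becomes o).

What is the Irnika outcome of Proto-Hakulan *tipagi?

Irnika: *tipagi
  tipagi (rule 1 does not apply)
  tipagi → tibagi   [intervocalic voicing]
  tibagi → tibag   [apocope]
  tibag → tibak   [unconditioned shift]
  tibak → tibok   [vowel merger]
  giving Irnika tibok.

tibok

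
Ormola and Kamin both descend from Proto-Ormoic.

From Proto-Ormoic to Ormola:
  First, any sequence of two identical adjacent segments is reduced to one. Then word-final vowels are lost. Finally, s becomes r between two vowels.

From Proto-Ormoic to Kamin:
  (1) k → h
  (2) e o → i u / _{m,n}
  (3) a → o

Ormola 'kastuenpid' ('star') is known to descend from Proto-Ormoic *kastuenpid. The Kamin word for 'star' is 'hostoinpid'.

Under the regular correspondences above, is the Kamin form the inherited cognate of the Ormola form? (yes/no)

no

Derive the expected Kamin reflex of *kastuenpid:
Kamin: start from *kastuenpid.
  rule 1 (unconditioned shift): kastuenpid → hastuenpid
  rule 2 (pre-nasal raising): hastuenpid → hastuinpid
  rule 3 (vowel merger): hastuinpid → hostuinpid
  ⇒ Kamin hostuinpid
The regular Kamin reflex would be 'hostuinpid', but the attested form is 'hostoinpid'. The correspondence is irregular, so they are not cognates (the Kamin form has a different source).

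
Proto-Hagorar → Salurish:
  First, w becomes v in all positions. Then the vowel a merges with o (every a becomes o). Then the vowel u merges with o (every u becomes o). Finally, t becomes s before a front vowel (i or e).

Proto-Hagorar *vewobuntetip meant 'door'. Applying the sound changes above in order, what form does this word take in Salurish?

Salurish: *vewobuntetip
  vewobuntetip → vevobuntetip   [unconditioned shift]
  vevobuntetip (rule 2 does not apply)
  vevobuntetip → vevobontetip   [vowel merger]
  vevobontetip → vevobonsesip   [palatalisation]
  giving Salurish vevobonsesip.

vevobonsesip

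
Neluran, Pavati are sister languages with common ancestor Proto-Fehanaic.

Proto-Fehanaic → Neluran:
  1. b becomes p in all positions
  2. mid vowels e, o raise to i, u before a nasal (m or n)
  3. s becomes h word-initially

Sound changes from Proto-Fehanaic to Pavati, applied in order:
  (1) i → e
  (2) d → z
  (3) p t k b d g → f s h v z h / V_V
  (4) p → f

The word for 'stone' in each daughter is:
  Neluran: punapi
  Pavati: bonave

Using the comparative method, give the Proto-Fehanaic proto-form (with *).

*bonabi

Position 6: Neluran has i, Pavati has e. Taking the neighbouring segments as reconstructed: Neluran i can only go back to *i; Pavati e could go back to *e or *i — the one source consistent with every daughter is *i.
Position 2: Neluran has u, Pavati has o. Pavati preserves o here (none of its changes turn any other segment into o), so the proto-segment is *o.
This points to *bonabi. Verify forward in each daughter:
Neluran: *bonabi > ponapi > punapi  (by unconditioned shift, pre-nasal raising)
Pavati: *bonabi
  bonabi → bonabe   [vowel merger]
  bonabe (rule 2 does not apply)
  bonabe → bonave   [intervocalic lenition]
  bonave (rule 4 does not apply)
  giving Pavati bonave.
*bonabi is the unique common source.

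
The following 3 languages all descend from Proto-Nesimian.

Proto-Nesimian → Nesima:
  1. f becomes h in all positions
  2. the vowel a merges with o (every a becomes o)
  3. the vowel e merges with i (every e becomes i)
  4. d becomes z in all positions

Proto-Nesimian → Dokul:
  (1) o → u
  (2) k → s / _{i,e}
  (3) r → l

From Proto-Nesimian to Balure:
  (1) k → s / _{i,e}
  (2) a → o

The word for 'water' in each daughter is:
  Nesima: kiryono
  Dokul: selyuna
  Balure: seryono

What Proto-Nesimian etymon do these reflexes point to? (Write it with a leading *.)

Position 1: Nesima has k, Dokul has s, Balure has s. Nesima preserves k here (none of its changes turn any other segment into k), so the proto-segment is *k.
Position 7: Nesima has o, Dokul has a, Balure has o. Dokul preserves a here (none of its changes turn any other segment into a), so the proto-segment is *a.
Position 2: Nesima has i, Dokul has e, Balure has e. Dokul preserves e here (none of its changes turn any other segment into e), so the proto-segment is *e.
This points to *keryona. Verify forward in each daughter:
Nesima: *keryona
  keryona (rule 1 does not apply)
  keryona → keryono   [vowel merger]
  keryono → kiryono   [vowel merger]
  kiryono (rule 4 does not apply)
  giving Nesima kiryono.
Dokul: *keryona
  keryona → keryuna   [vowel merger]
  keryuna → seryuna   [palatalisation]
  seryuna → selyuna   [unconditioned shift]
  giving Dokul selyuna.
Balure: start from *keryona.
  rule 1 (palatalisation): keryona → seryona
  rule 2 (vowel merger): seryona → seryono
  ⇒ Balure seryono
Only *keryona yields all of Nesima kiryono, Dokul selyuna, Balure seryono.

*keryona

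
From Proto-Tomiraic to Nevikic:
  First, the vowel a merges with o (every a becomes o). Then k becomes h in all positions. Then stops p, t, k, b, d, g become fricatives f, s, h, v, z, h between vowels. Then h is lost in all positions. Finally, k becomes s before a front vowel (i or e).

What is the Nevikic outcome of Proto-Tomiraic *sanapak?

Nevikic: *sanapak
  sanapak → sonopok   [vowel merger]
  sonopok → sonopoh   [unconditioned shift]
  sonopoh → sonofoh   [intervocalic lenition]
  sonofoh → sonofo   [h-loss]
  sonofo (rule 5 does not apply)
  giving Nevikic sonofo.

sonofo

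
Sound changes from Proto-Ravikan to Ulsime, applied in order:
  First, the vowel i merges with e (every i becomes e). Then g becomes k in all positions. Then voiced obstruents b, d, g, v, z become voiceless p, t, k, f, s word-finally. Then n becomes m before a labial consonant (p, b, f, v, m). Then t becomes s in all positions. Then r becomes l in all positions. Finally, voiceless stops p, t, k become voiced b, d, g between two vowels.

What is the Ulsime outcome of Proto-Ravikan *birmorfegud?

belmolfegus

Ulsime: start from *birmorfegud.
  rule 1 (vowel merger): birmorfegud → bermorfegud
  rule 2 (unconditioned shift): bermorfegud → bermorfekud
  rule 3 (final devoicing): bermorfekud → bermorfekut
  rule 4: no change — bermorfekut
  rule 5 (unconditioned shift): bermorfekut → bermorfekus
  rule 6 (unconditioned shift): bermorfekus → belmolfekus
  rule 7 (intervocalic voicing): belmolfekus → belmolfegus
  ⇒ Ulsime belmolfegus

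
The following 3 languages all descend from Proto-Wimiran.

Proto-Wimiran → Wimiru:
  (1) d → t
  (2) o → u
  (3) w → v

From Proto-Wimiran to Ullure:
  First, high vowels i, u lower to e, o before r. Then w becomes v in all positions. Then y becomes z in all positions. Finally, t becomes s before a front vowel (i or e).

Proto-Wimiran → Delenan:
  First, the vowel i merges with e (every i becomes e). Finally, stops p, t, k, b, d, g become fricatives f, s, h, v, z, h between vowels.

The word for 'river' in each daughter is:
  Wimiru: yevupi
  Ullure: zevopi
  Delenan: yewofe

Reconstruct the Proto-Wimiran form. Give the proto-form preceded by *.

Position 3: Wimiru has v, Ullure has v, Delenan has w. Delenan preserves w here (none of its changes turn any other segment into w), so the proto-segment is *w.
Position 5: Wimiru has p, Ullure has p, Delenan has f. Wimiru preserves p here (none of its changes turn any other segment into p), so the proto-segment is *p.
This points to *yewopi. Verify forward in each daughter:
Wimiru: start from *yewopi.
  rule 1: no change — yewopi
  rule 2 (vowel merger): yewopi → yewupi
  rule 3 (unconditioned shift): yewupi → yevupi
  ⇒ Wimiru yevupi
Ullure: *yewopi > yevopi > zevopi  (by unconditioned shift, unconditioned shift)
Delenan: *yewopi
  yewopi → yewope   [vowel merger]
  yewope → yewofe   [intervocalic lenition]
  giving Delenan yewofe.
*yewopi is the unique common source.

*yewopi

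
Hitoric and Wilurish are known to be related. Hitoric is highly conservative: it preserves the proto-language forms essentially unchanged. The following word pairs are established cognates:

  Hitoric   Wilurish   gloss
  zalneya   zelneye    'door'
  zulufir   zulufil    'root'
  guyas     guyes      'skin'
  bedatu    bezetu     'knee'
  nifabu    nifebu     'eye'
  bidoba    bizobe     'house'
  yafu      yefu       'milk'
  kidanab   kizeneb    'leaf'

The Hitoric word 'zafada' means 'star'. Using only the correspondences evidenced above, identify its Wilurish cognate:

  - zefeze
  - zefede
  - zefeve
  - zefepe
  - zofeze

yafu ~ yefu — Hitoric a corresponds to Wilurish e after a consonant, before a labial obstruent.
zalneya ~ zelneye, guyas ~ guyes — Hitoric a corresponds to Wilurish e after a consonant, before a consonant other than r, m, n, p, b, f, v.
bedatu ~ bezetu, kidanab ~ kizeneb — Hitoric d corresponds to Wilurish z between vowels (before a back vowel).
zalneya ~ zelneye, bidoba ~ bizobe — Hitoric a corresponds to Wilurish e word-finally.
Applying these to Hitoric 'zafada':
  zafada → zefada   (a→e after a consonant, before a labial obstruent)
  zefada → zefeda   (a→e after a consonant, before a consonant other than r, m, n, p, b, f, v)
  zefeda → zefeza   (d→z between vowels (before a back vowel))
  zefeza → zefeze   (a→e word-finally)
So the Wilurish cognate is 'zefeze'.

zefeze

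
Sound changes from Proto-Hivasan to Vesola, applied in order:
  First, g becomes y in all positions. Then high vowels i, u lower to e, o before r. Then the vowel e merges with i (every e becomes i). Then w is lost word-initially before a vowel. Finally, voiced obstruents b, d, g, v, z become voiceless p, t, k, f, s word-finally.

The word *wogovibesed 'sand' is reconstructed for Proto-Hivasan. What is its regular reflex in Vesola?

Vesola: start from *wogovibesed.
  rule 1 (unconditioned shift): wogovibesed → woyovibesed
  rule 2: no change — woyovibesed
  rule 3 (vowel merger): woyovibesed → woyovibisid
  rule 4 (glide loss): woyovibisid → oyovibisid
  rule 5 (final devoicing): oyovibisid → oyovibisit
  ⇒ Vesola oyovibisit

oyovibisit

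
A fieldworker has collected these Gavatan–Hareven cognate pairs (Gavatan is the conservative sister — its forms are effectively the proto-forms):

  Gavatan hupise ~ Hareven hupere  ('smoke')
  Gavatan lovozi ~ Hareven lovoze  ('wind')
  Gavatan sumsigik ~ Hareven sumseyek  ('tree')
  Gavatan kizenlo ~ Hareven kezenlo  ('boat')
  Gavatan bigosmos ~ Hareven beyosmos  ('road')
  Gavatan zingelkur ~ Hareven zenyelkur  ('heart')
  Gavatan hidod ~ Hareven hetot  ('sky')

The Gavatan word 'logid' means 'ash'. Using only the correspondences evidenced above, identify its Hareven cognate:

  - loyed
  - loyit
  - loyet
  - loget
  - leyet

sumsigik ~ sumseyek — Gavatan g corresponds to Hareven y between vowels (before a front vowel).
hupise ~ hupere, sumsigik ~ sumseyek — Gavatan i corresponds to Hareven e after a consonant, before a consonant other than r, m, n, p, b, f, v.
hidod ~ hetot — Gavatan d corresponds to Hareven t word-finally.
Applying these to Gavatan 'logid':
  logid → loyid   (g→y between vowels (before a front vowel))
  loyid → loyed   (i→e after a consonant, before a consonant other than r, m, n, p, b, f, v)
  loyed → loyet   (d→t word-finally)
So the Hareven cognate is 'loyet'.

loyet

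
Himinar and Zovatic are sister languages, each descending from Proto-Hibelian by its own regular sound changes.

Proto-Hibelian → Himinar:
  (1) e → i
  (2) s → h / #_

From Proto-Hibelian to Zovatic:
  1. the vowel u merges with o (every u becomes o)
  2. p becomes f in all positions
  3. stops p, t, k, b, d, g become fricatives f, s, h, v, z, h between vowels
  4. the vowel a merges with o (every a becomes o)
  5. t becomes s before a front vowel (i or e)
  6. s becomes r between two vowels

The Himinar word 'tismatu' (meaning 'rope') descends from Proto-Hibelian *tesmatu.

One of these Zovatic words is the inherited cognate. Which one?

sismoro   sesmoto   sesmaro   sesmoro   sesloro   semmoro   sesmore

sesmoro

Zovatic: *tesmatu > tesmato > tesmaso > tesmoso > sesmoso > sesmoro  (by vowel merger, intervocalic lenition, vowel merger, palatalisation, rhotacism)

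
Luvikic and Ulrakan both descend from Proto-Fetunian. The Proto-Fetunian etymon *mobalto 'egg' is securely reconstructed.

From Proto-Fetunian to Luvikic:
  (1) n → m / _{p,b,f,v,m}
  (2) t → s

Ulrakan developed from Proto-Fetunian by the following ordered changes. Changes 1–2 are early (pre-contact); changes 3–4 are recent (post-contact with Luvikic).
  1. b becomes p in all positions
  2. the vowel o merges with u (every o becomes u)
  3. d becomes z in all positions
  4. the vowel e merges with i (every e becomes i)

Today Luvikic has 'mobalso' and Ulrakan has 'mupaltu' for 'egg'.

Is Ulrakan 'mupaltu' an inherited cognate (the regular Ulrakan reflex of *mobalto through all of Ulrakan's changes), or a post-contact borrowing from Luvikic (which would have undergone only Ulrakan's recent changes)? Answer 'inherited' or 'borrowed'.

If inherited, *mobalto would pass through all of Ulrakan's changes:
Ulrakan: start from *mobalto.
  rule 1 (unconditioned shift): mobalto → mopalto
  rule 2 (vowel merger): mopalto → mupaltu
  rule 3: no change — mupaltu
  rule 4: no change — mupaltu
  ⇒ Ulrakan mupaltu
If borrowed from Luvikic 'mobalso' after the early changes, it would undergo only the recent ones:
  rule 3 (unconditioned shift): no change (mobalso)
  rule 4 (vowel merger): no change (mobalso)
  ⇒ as a loan: mobalso
Ulrakan 'mupaltu' matches the inherited outcome exactly, so it is an inherited cognate, not a loan.

inherited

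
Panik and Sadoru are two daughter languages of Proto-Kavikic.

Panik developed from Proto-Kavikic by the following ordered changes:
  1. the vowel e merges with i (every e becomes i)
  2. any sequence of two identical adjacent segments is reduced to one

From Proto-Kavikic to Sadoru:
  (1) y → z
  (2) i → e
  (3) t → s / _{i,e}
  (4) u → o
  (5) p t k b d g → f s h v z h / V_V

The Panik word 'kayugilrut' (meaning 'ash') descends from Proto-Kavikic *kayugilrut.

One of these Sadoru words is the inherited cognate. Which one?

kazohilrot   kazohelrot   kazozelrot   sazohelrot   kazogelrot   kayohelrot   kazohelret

kazohelrot

Sadoru: *kayugilrut > kazugilrut > kazugelrut > kazogelrot > kazohelrot  (by unconditioned shift, vowel merger, vowel merger, intervocalic lenition)
Among the options, 'kazohelrot' alone shows every Sadoru change applied in order.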